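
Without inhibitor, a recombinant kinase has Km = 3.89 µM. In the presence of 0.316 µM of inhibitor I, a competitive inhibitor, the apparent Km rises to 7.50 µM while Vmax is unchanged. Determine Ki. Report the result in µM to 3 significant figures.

0.341 µM

Competitive: Km,app = α·Km with α = 1 + [I]/Ki.
α = Km,app/Km = 7.50/3.89 = 1.928.
Ki = [I]/(α − 1) = 0.316/0.9280 = 0.341 µM.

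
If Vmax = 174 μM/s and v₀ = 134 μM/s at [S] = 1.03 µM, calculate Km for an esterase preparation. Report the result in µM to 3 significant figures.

0.307 µM

From v = Vmax[S]/(Km+[S]), Km = [S](Vmax − v)/v.
Km = 1.03 × (174 − 134) / 134 = 41.20/134 = 0.307 µM.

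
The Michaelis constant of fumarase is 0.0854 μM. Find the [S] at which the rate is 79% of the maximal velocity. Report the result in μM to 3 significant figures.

0.321 μM

v/Vmax = [S]/(Km+[S]) = 0.79, so [S] = Km·0.79/(1 − 0.79) = 0.0854 × 3.762.
[S] = 0.321 μM.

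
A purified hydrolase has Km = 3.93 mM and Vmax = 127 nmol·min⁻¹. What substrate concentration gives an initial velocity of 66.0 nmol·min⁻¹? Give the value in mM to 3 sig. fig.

Rearranging v = Vmax[S]/(Km+[S]) gives [S] = Km·v/(Vmax − v).
[S] = 3.93 × 66.0 / (127 − 66.0) = 259.4/61.00 = 4.25 mM.

4.25 mM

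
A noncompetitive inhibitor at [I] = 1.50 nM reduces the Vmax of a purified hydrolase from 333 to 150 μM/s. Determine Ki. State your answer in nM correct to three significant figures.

1.23 nM

Noncompetitive: Vmax,app = Vmax/α with α = 1 + [I]/Ki.
α = Vmax/Vmax,app = 333/150 = 2.220.
Since α = 1 + [I]/Ki, [I]/Ki = 2.220 − 1 = 1.220 and Ki = 1.50/1.220 = 1.23 nM.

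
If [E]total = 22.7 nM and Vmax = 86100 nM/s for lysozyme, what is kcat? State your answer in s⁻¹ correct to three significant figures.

3790 s⁻¹

kcat = Vmax/[E]total = 86100 nM/s / 22.7 nM = 3790 s⁻¹.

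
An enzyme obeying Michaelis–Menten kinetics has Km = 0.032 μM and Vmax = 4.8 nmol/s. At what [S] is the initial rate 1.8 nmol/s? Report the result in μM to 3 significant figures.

0.0192 μM

The required fractional saturation is v/Vmax = 1.8/4.8 = 0.3750.
Then [S]/(Km+[S]) = 0.3750 ⇒ [S] = 0.032 × 0.3750/(1 − 0.3750) = 0.0192 μM.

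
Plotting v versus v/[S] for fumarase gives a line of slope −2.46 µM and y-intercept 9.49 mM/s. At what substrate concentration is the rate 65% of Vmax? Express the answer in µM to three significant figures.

The Eadie–Hofstee slope gives Km = 2.46 µM (slope = −Km).
v/Vmax = [S]/(Km+[S]) = 0.65 ⇒ [S] = Km·0.65/(1−0.65) = 2.46 × 1.857 = 4.57 µM.

4.57 µM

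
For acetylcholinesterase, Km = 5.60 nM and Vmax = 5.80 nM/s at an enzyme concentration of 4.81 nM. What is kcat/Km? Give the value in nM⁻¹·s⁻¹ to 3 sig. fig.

kcat = Vmax/[E]total = 5.80/4.81 = 1.21 s⁻¹.
kcat/Km = 1.21/5.60 = 0.215 nM⁻¹·s⁻¹.

0.215 nM⁻¹·s⁻¹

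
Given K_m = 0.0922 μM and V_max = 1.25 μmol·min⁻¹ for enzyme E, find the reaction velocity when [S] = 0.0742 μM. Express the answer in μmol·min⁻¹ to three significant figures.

0.557 μmol·min⁻¹

v = Vmax·[S]/(Km + [S]) = 1.25 × 0.0742 / (0.0922 + 0.0742)
  = 0.09275 / 0.1664 = 0.557 μmol·min⁻¹.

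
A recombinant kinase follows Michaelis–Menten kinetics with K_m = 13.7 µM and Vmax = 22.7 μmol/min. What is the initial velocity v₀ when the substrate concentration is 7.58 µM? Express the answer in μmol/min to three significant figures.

v = Vmax·[S]/(Km + [S]) = 22.7 × 7.58 / (13.7 + 7.58)
  = 172.1 / 21.28 = 8.09 μmol/min.

8.09 μmol/min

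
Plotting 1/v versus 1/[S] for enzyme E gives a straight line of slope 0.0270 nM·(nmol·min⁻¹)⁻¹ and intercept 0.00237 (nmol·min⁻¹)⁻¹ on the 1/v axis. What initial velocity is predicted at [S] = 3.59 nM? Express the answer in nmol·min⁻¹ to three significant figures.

101 nmol·min⁻¹

The y-intercept is 1/Vmax, so Vmax = 1/0.00237 = 422 nmol·min⁻¹.
The slope is Km/Vmax, so Km = 0.0270 × 422 = 11.4 nM.
Then v = 422 × 3.59/(11.4 + 3.59) = 101 nmol·min⁻¹.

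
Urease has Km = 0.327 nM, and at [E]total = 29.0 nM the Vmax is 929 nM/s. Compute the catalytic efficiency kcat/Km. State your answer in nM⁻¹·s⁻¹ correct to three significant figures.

98.0 nM⁻¹·s⁻¹

kcat = Vmax/[E]total = 929/29.0 = 32.0 s⁻¹.
kcat/Km = 32.0/0.327 = 98.0 nM⁻¹·s⁻¹.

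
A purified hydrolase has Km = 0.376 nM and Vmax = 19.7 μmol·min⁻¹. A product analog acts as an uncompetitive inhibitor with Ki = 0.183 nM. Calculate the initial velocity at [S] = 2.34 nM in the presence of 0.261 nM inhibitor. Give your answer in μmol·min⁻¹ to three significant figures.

α = 1 + [I]/Ki = 1 + 0.261/0.183 = 2.426.
For an uncompetitive inhibitor, both parameters are divided by α, giving Vmax/α and Km/α: Km,app = 0.155 nM, Vmax,app = 8.12 μmol·min⁻¹.
v = Vmax,app·[S]/(Km,app + [S]) = 8.12 × 2.34/(0.155 + 2.34) = 7.62 μmol·min⁻¹.

7.62 μmol·min⁻¹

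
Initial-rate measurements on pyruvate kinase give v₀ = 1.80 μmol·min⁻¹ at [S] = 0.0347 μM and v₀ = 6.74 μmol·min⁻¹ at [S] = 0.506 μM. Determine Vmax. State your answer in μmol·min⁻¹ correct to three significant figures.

From v = Vmax[S]/(Km+[S]), each point gives Vmax = v(Km+[S])/[S].
Equating: 1.80(Km+0.0347)/0.0347 = 6.74(Km+0.506)/0.506.
51.87·Km + 1.80 = 13.32·Km + 6.74, so (51.87 − 13.32)·Km = 6.74 − 1.80.
Km = 4.940/38.55 = 0.128 μM; then Vmax = 1.80(0.128+0.0347)/0.0347 = 8.45 μmol·min⁻¹.

8.45 μmol·min⁻¹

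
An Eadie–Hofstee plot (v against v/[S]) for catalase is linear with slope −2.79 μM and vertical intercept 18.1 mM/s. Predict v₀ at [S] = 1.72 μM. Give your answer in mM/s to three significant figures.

6.90 mM/s

In the Eadie–Hofstee form v = Vmax − Km·(v/[S]), the slope is −Km and the intercept is Vmax, so Km = 2.79 μM and Vmax = 18.1 mM/s.
v = 18.1 × 1.72/(2.79 + 1.72) = 6.90 mM/s.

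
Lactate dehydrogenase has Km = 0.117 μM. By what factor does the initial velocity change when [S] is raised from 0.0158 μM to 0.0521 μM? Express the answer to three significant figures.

2.59

The fractional saturations are [S]/(Km+[S]) = 0.0158/0.1328 = 0.1190 and 0.0521/0.1691 = 0.3081.
v₂/v₁ is just their ratio: 0.3081/0.1190 = 2.59.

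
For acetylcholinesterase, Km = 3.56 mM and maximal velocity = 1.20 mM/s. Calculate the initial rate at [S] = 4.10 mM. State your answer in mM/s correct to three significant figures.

[S]/(Km+[S]) = 4.10/7.660 = 0.5352, the fractional saturation.
v = 0.5352 × Vmax = 0.5352 × 1.20 = 0.642 mM/s.

0.642 mM/s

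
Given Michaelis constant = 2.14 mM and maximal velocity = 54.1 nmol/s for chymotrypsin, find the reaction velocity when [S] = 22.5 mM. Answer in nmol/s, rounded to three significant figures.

v = Vmax·[S]/(Km + [S]) = 54.1 × 22.5 / (2.14 + 22.5)
  = 1217 / 24.64 = 49.4 nmol/s.

49.4 nmol/s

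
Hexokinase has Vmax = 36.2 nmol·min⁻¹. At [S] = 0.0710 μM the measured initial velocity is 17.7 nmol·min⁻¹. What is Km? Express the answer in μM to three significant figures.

From v = Vmax[S]/(Km+[S]), Km = [S](Vmax − v)/v.
Km = 0.0710 × (36.2 − 17.7) / 17.7 = 1.314/17.7 = 0.0742 μM.

0.0742 μM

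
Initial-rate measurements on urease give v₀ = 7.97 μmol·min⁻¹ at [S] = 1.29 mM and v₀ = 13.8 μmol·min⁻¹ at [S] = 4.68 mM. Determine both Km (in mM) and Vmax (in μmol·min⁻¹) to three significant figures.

Km = 1.81 mM; Vmax = 19.1 μmol·min⁻¹

From v = Vmax[S]/(Km+[S]), each point gives Vmax = v(Km+[S])/[S].
Equating: 7.97(Km+1.29)/1.29 = 13.8(Km+4.68)/4.68.
6.178·Km + 7.97 = 2.949·Km + 13.8, so (6.178 − 2.949)·Km = 13.8 − 7.97.
Km = 5.830/3.230 = 1.81 mM; then Vmax = 7.97(1.81+1.29)/1.29 = 19.1 μmol·min⁻¹.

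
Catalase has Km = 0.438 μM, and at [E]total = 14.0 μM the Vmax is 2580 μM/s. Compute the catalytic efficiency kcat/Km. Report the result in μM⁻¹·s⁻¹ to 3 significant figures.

kcat = Vmax/[E]total = 2580/14.0 = 184 s⁻¹.
kcat/Km = 184/0.438 = 421 μM⁻¹·s⁻¹.

421 μM⁻¹·s⁻¹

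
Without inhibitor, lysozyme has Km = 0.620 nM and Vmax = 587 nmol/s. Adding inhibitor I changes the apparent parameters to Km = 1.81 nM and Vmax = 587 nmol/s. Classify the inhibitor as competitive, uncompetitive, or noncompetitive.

competitive

Km increases (0.620 → 1.81 nM) while Vmax is unchanged — the hallmark of competitive inhibition.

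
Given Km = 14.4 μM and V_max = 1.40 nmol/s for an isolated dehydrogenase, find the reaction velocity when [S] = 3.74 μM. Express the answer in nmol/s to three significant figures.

0.289 nmol/s

v = Vmax·[S]/(Km + [S]) = 1.40 × 3.74 / (14.4 + 3.74)
  = 5.236 / 18.14 = 0.289 nmol/s.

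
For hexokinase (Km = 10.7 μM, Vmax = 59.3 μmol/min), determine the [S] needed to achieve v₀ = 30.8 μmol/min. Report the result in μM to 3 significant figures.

11.6 μM

Rearranging v = Vmax[S]/(Km+[S]) gives [S] = Km·v/(Vmax − v).
[S] = 10.7 × 30.8 / (59.3 − 30.8) = 329.6/28.50 = 11.6 μM.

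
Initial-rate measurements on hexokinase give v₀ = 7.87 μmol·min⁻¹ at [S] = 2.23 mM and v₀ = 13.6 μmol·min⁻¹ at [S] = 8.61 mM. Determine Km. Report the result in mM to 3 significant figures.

2.94 mM

From v = Vmax[S]/(Km+[S]), each point gives Vmax = v(Km+[S])/[S].
Equating: 7.87(Km+2.23)/2.23 = 13.6(Km+8.61)/8.61.
3.529·Km + 7.87 = 1.580·Km + 13.6, so (3.529 − 1.580)·Km = 13.6 − 7.87.
Km = 5.730/1.950 = 2.94 mM; then Vmax = 7.87(2.94+2.23)/2.23 = 18.2 μmol·min⁻¹.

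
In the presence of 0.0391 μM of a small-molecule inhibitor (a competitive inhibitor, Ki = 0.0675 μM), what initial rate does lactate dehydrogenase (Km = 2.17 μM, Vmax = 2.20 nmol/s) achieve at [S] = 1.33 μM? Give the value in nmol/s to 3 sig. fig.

α = 1 + [I]/Ki = 1 + 0.0391/0.0675 = 1.579.
For a competitive inhibitor, Vmax is unchanged and the apparent Km becomes α·Km: Km,app = 3.43 μM, Vmax,app = 2.20 nmol/s.
v = Vmax,app·[S]/(Km,app + [S]) = 2.20 × 1.33/(3.43 + 1.33) = 0.615 nmol/s.

0.615 nmol/s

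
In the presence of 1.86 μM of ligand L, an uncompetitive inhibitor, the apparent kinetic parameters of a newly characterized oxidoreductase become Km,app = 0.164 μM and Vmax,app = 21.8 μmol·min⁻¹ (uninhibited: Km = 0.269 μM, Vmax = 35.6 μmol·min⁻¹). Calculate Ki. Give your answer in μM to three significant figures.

Uncompetitive: Vmax,app = Vmax/α (and Km,app = Km/α) with α = 1 + [I]/Ki.
α = Vmax/Vmax,app = 35.6/21.8 = 1.633.
Ki = [I]/(α − 1) = 1.86/0.6330 = 2.94 μM.

2.94 μM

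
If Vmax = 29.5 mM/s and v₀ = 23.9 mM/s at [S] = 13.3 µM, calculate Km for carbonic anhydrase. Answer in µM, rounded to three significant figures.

3.12 µM

v/Vmax = 23.9/29.5 = 0.8102 = [S]/(Km+[S]).
So Km + [S] = [S]/0.8102 = 16.42 µM, giving Km = 16.42 − 13.3 = 3.12 µM.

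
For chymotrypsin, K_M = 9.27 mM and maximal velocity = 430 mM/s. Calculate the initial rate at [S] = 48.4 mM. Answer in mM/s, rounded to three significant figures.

361 mM/s

v = Vmax·[S]/(Km + [S]) = 430 × 48.4 / (9.27 + 48.4)
  = 20810 / 57.67 = 361 mM/s.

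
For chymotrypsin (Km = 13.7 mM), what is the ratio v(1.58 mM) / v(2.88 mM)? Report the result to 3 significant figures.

0.595

Since Vmax cancels, v₂/v₁ = [S]₂(Km+[S]₁) / [S]₁(Km+[S]₂).
= 1.58×(13.7+2.88) / (2.88×(13.7+1.58)) = 26.20/44.01 = 0.595.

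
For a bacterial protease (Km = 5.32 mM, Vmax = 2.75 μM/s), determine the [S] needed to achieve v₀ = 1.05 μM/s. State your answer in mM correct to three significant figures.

3.29 mM

Rearranging v = Vmax[S]/(Km+[S]) gives [S] = Km·v/(Vmax − v).
[S] = 5.32 × 1.05 / (2.75 − 1.05) = 5.586/1.700 = 3.29 mM.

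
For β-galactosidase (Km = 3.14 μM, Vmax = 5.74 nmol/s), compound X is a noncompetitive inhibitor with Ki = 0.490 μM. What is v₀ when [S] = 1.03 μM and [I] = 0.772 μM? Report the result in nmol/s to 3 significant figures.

With α = 1 + [I]/Ki = 1 + 0.772/0.490 = 2.576, the noncompetitive rate law is v = (Vmax/α)·[S] / (Km + [S]).
v = (5.74/2.576)×1.03 / (3.14 + 1.03) = 2.296/4.170 = 0.550 nmol/s.

0.550 nmol/s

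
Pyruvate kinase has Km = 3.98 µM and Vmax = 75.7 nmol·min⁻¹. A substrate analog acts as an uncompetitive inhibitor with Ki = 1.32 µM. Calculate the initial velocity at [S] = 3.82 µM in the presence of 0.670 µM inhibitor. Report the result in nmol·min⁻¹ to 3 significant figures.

α = 1 + [I]/Ki = 1 + 0.670/1.32 = 1.508.
For an uncompetitive inhibitor, both parameters are divided by α, giving Vmax/α and Km/α: Km,app = 2.64 µM, Vmax,app = 50.2 nmol·min⁻¹.
v = Vmax,app·[S]/(Km,app + [S]) = 50.2 × 3.82/(2.64 + 3.82) = 29.7 nmol·min⁻¹.

29.7 nmol·min⁻¹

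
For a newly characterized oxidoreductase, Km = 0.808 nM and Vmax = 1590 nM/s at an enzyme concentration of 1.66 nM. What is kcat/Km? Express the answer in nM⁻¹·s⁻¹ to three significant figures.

kcat = Vmax/[E]total = 1590/1.66 = 958 s⁻¹.
kcat/Km = 958/0.808 = 1190 nM⁻¹·s⁻¹.

1190 nM⁻¹·s⁻¹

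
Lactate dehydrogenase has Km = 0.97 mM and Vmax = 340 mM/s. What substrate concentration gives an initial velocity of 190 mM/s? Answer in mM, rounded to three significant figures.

The required fractional saturation is v/Vmax = 190/340 = 0.5588.
Then [S]/(Km+[S]) = 0.5588 ⇒ [S] = 0.97 × 0.5588/(1 − 0.5588) = 1.23 mM.

1.23 mM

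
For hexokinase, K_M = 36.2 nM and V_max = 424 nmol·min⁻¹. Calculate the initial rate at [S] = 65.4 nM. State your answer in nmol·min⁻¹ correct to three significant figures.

[S]/(Km+[S]) = 65.4/101.6 = 0.6437, the fractional saturation.
v = 0.6437 × Vmax = 0.6437 × 424 = 273 nmol·min⁻¹.

273 nmol·min⁻¹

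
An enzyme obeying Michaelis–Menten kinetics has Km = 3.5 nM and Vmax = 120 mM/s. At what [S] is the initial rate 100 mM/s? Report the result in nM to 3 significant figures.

17.5 nM

The required fractional saturation is v/Vmax = 100/120 = 0.8333.
Then [S]/(Km+[S]) = 0.8333 ⇒ [S] = 3.5 × 0.8333/(1 − 0.8333) = 17.5 nM.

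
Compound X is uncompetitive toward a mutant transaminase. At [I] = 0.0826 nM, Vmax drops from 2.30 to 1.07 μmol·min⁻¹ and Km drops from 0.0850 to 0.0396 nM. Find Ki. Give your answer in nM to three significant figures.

Uncompetitive: Vmax,app = Vmax/α (and Km,app = Km/α) with α = 1 + [I]/Ki.
α = Vmax/Vmax,app = 2.30/1.07 = 2.150.
Ki = [I]/(α − 1) = 0.0826/1.150 = 0.0719 nM.

0.0719 nM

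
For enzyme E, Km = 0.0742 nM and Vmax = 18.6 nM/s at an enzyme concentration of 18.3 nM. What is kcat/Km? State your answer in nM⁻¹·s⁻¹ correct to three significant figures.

kcat = Vmax/[E]total = 18.6/18.3 = 1.02 s⁻¹.
kcat/Km = 1.02/0.0742 = 13.7 nM⁻¹·s⁻¹.

13.7 nM⁻¹·s⁻¹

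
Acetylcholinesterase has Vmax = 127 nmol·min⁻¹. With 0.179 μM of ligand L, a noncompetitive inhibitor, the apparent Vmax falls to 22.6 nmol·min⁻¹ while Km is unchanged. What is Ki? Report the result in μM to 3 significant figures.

Noncompetitive: Vmax,app = Vmax/α with α = 1 + [I]/Ki.
α = Vmax/Vmax,app = 127/22.6 = 5.619.
Since α = 1 + [I]/Ki, [I]/Ki = 5.619 − 1 = 4.619 and Ki = 0.179/4.619 = 0.0387 μM.

0.0387 μM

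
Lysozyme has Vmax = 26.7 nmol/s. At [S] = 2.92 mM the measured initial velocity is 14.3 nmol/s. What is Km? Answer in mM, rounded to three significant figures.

From v = Vmax[S]/(Km+[S]), Km = [S](Vmax − v)/v.
Km = 2.92 × (26.7 − 14.3) / 14.3 = 36.21/14.3 = 2.53 mM.

2.53 mM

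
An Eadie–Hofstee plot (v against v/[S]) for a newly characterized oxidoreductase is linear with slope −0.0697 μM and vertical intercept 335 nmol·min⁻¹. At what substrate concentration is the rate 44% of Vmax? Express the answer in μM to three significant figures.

The Eadie–Hofstee slope gives Km = 0.0697 μM (slope = −Km).
v/Vmax = [S]/(Km+[S]) = 0.44 ⇒ [S] = Km·0.44/(1−0.44) = 0.0697 × 0.7857 = 0.0548 μM.

0.0548 μM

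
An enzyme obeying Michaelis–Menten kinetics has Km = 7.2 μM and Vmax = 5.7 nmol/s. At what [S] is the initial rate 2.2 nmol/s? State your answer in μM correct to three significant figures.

4.53 μM

Rearranging v = Vmax[S]/(Km+[S]) gives [S] = Km·v/(Vmax − v).
[S] = 7.2 × 2.2 / (5.7 − 2.2) = 15.84/3.500 = 4.53 μM.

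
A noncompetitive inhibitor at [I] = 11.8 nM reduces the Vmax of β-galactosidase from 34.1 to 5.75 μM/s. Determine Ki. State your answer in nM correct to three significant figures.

2.39 nM

Noncompetitive: Vmax,app = Vmax/α with α = 1 + [I]/Ki.
α = Vmax/Vmax,app = 34.1/5.75 = 5.930.
Ki = [I]/(α − 1) = 11.8/4.930 = 2.39 nM.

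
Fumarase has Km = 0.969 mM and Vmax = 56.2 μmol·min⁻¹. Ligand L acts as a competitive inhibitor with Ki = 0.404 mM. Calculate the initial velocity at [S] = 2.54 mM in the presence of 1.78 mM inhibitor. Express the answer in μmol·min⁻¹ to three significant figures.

α = 1 + [I]/Ki = 1 + 1.78/0.404 = 5.406.
For a competitive inhibitor, Vmax is unchanged and the apparent Km becomes α·Km: Km,app = 5.24 mM, Vmax,app = 56.2 μmol·min⁻¹.
v = Vmax,app·[S]/(Km,app + [S]) = 56.2 × 2.54/(5.24 + 2.54) = 18.4 μmol·min⁻¹.

18.4 μmol·min⁻¹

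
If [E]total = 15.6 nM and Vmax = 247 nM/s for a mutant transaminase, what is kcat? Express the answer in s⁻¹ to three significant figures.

kcat = Vmax/[E]total = 247 nM/s / 15.6 nM = 15.8 s⁻¹.

15.8 s⁻¹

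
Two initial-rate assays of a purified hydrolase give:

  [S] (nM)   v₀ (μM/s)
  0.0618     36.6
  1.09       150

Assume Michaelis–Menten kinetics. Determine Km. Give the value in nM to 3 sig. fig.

In reciprocal form, 1/v = (Km/Vmax)·(1/[S]) + 1/Vmax. The two points give (1/[S], 1/v) = (16.18, 0.02732) and (0.9174, 0.006667).
Slope = (0.02732 − 0.006667)/(16.18 − 0.9174) = 0.001353; intercept = 0.02732 − 0.001353×16.18 = 0.005425.
Vmax = 1/intercept = 184 μM/s; Km = slope × Vmax = 0.001353 × 184 = 0.249 nM.

0.249 nM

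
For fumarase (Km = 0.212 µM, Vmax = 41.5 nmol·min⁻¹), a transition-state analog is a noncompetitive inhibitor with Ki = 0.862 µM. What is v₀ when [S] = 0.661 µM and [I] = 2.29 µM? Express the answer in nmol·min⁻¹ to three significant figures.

8.59 nmol·min⁻¹

α = 1 + [I]/Ki = 1 + 2.29/0.862 = 3.657.
For a noncompetitive inhibitor, Vmax is reduced to Vmax/α while Km is unchanged: Km,app = 0.212 µM, Vmax,app = 11.3 nmol·min⁻¹.
v = Vmax,app·[S]/(Km,app + [S]) = 11.3 × 0.661/(0.212 + 0.661) = 8.59 nmol·min⁻¹.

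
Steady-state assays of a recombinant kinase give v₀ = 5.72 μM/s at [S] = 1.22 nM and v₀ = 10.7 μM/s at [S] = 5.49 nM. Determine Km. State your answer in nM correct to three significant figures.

1.82 nM

From v = Vmax[S]/(Km+[S]), each point gives Vmax = v(Km+[S])/[S].
Equating: 5.72(Km+1.22)/1.22 = 10.7(Km+5.49)/5.49.
4.689·Km + 5.72 = 1.949·Km + 10.7, so (4.689 − 1.949)·Km = 10.7 − 5.72.
Km = 4.980/2.740 = 1.82 nM; then Vmax = 5.72(1.82+1.22)/1.22 = 14.2 μM/s.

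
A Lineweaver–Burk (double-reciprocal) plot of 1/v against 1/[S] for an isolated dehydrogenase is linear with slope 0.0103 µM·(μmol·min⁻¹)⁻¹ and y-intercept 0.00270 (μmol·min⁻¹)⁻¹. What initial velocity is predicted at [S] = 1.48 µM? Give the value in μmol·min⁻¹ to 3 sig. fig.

104 μmol·min⁻¹

The y-intercept is 1/Vmax, so Vmax = 1/0.00270 = 370 μmol·min⁻¹.
The slope is Km/Vmax, so Km = 0.0103 × 370 = 3.81 µM.
Then v = 370 × 1.48/(3.81 + 1.48) = 104 μmol·min⁻¹.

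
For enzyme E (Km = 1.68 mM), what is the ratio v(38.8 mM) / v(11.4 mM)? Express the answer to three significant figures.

1.10

The fractional saturations are [S]/(Km+[S]) = 11.4/13.08 = 0.8716 and 38.8/40.48 = 0.9585.
v₂/v₁ is just their ratio: 0.9585/0.8716 = 1.10.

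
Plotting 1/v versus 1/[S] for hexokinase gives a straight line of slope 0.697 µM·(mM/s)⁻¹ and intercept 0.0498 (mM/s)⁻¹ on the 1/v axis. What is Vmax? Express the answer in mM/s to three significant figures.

The y-intercept of a Lineweaver–Burk plot equals 1/Vmax, so Vmax = 1/0.0498 = 20.1 mM/s.

20.1 mM/s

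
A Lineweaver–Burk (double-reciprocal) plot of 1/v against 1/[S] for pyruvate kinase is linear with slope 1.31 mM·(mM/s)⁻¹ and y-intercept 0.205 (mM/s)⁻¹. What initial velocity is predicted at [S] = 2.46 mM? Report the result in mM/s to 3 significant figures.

The y-intercept is 1/Vmax, so Vmax = 1/0.205 = 4.88 mM/s.
The slope is Km/Vmax, so Km = 1.31 × 4.88 = 6.39 mM.
Then v = 4.88 × 2.46/(6.39 + 2.46) = 1.36 mM/s.

1.36 mM/s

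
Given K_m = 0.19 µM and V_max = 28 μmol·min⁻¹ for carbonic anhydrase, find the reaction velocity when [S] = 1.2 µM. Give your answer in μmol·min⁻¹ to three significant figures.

24.2 μmol·min⁻¹

v = Vmax·[S]/(Km + [S]) = 28 × 1.2 / (0.19 + 1.2)
  = 33.60 / 1.390 = 24.2 μmol·min⁻¹.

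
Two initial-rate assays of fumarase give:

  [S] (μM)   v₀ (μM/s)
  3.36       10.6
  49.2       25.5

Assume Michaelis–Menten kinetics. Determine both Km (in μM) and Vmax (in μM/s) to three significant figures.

Km = 5.65 μM; Vmax = 28.4 μM/s

In reciprocal form, 1/v = (Km/Vmax)·(1/[S]) + 1/Vmax. The two points give (1/[S], 1/v) = (0.2976, 0.09434) and (0.02033, 0.03922).
Slope = (0.09434 − 0.03922)/(0.2976 − 0.02033) = 0.1988; intercept = 0.09434 − 0.1988×0.2976 = 0.03518.
Vmax = 1/intercept = 28.4 μM/s; Km = slope × Vmax = 0.1988 × 28.4 = 5.65 μM.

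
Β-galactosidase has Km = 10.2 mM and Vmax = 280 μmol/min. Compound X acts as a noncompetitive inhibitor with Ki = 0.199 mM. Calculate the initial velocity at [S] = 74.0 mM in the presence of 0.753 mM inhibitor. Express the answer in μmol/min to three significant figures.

51.4 μmol/min

α = 1 + [I]/Ki = 1 + 0.753/0.199 = 4.784.
For a noncompetitive inhibitor, Vmax is reduced to Vmax/α while Km is unchanged: Km,app = 10.2 mM, Vmax,app = 58.5 μmol/min.
v = Vmax,app·[S]/(Km,app + [S]) = 58.5 × 74.0/(10.2 + 74.0) = 51.4 μmol/min.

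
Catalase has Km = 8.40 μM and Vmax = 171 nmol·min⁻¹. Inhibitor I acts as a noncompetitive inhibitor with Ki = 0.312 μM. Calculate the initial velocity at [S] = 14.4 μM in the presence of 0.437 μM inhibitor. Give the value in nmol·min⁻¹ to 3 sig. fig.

With α = 1 + [I]/Ki = 1 + 0.437/0.312 = 2.401, the noncompetitive rate law is v = (Vmax/α)·[S] / (Km + [S]).
v = (171/2.401)×14.4 / (8.40 + 14.4) = 1026/22.80 = 45.0 nmol·min⁻¹.

45.0 nmol·min⁻¹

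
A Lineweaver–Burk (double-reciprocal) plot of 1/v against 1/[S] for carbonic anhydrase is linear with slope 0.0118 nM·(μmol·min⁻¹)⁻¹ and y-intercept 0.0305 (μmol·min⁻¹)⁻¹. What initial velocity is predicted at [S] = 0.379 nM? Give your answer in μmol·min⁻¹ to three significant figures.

16.2 μmol·min⁻¹

The y-intercept is 1/Vmax, so Vmax = 1/0.0305 = 32.8 μmol·min⁻¹.
The slope is Km/Vmax, so Km = 0.0118 × 32.8 = 0.387 nM.
Then v = 32.8 × 0.379/(0.387 + 0.379) = 16.2 μmol·min⁻¹.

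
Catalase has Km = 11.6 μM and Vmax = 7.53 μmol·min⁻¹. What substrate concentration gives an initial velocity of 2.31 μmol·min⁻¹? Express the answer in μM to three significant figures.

5.13 μM

The required fractional saturation is v/Vmax = 2.31/7.53 = 0.3068.
Then [S]/(Km+[S]) = 0.3068 ⇒ [S] = 11.6 × 0.3068/(1 − 0.3068) = 5.13 μM.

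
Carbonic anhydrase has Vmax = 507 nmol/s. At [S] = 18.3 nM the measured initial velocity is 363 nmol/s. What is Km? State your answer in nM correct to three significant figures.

7.26 nM

From v = Vmax[S]/(Km+[S]), Km = [S](Vmax − v)/v.
Km = 18.3 × (507 − 363) / 363 = 2635/363 = 7.26 nM.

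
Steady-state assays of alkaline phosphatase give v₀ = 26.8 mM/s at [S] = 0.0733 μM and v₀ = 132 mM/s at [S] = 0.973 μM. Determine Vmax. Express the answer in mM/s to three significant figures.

194 mM/s

In reciprocal form, 1/v = (Km/Vmax)·(1/[S]) + 1/Vmax. The two points give (1/[S], 1/v) = (13.64, 0.03731) and (1.028, 0.007576).
Slope = (0.03731 − 0.007576)/(13.64 − 1.028) = 0.002357; intercept = 0.03731 − 0.002357×13.64 = 0.005153.
Vmax = 1/intercept = 194 mM/s; Km = slope × Vmax = 0.002357 × 194 = 0.457 μM.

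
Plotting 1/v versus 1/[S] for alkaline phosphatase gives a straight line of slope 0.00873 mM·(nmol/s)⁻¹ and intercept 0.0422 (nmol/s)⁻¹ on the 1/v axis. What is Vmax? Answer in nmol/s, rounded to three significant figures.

23.7 nmol/s

The y-intercept of a Lineweaver–Burk plot equals 1/Vmax, so Vmax = 1/0.0422 = 23.7 nmol/s.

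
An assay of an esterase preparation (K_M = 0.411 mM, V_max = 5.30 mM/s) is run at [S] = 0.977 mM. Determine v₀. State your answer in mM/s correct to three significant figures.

3.73 mM/s

[S]/(Km+[S]) = 0.977/1.388 = 0.7039, the fractional saturation.
v = 0.7039 × Vmax = 0.7039 × 5.30 = 3.73 mM/s.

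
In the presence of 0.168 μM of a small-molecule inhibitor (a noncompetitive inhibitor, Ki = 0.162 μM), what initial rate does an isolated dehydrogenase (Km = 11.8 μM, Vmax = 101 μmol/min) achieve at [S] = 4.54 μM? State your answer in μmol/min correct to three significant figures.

13.8 μmol/min

α = 1 + [I]/Ki = 1 + 0.168/0.162 = 2.037.
For a noncompetitive inhibitor, Vmax is reduced to Vmax/α while Km is unchanged: Km,app = 11.8 μM, Vmax,app = 49.6 μmol/min.
v = Vmax,app·[S]/(Km,app + [S]) = 49.6 × 4.54/(11.8 + 4.54) = 13.8 μmol/min.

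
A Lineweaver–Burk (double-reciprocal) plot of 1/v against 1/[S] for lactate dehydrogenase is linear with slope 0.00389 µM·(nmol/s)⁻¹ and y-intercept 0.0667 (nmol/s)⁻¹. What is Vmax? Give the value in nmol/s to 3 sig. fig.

15.0 nmol/s

The y-intercept of a Lineweaver–Burk plot equals 1/Vmax, so Vmax = 1/0.0667 = 15.0 nmol/s.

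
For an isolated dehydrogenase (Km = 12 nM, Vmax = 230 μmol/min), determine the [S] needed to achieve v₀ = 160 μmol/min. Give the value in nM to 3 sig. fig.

27.4 nM

The required fractional saturation is v/Vmax = 160/230 = 0.6957.
Then [S]/(Km+[S]) = 0.6957 ⇒ [S] = 12 × 0.6957/(1 − 0.6957) = 27.4 nM.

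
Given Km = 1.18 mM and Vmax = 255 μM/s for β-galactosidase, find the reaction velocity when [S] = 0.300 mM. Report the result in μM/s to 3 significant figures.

[S]/(Km+[S]) = 0.300/1.480 = 0.2027, the fractional saturation.
v = 0.2027 × Vmax = 0.2027 × 255 = 51.7 μM/s.

51.7 μM/s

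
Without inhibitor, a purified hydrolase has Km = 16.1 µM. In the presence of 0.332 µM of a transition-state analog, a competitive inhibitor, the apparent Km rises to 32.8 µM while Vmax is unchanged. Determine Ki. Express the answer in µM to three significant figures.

Competitive: Km,app = α·Km with α = 1 + [I]/Ki.
α = Km,app/Km = 32.8/16.1 = 2.037.
Since α = 1 + [I]/Ki, [I]/Ki = 2.037 − 1 = 1.037 and Ki = 0.332/1.037 = 0.320 µM.

0.320 µM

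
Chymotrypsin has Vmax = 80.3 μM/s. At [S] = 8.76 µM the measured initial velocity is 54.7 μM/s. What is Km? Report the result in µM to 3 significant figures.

4.10 µM

v/Vmax = 54.7/80.3 = 0.6812 = [S]/(Km+[S]).
So Km + [S] = [S]/0.6812 = 12.86 µM, giving Km = 12.86 − 8.76 = 4.10 µM.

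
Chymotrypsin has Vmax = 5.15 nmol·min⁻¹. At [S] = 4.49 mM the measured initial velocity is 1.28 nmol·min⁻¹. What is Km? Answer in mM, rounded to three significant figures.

From v = Vmax[S]/(Km+[S]), Km = [S](Vmax − v)/v.
Km = 4.49 × (5.15 − 1.28) / 1.28 = 17.38/1.28 = 13.6 mM.

13.6 mM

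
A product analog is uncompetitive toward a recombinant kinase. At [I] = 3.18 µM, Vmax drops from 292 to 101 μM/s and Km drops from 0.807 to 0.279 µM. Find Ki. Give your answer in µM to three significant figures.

1.68 µM

Uncompetitive: Vmax,app = Vmax/α (and Km,app = Km/α) with α = 1 + [I]/Ki.
α = Vmax/Vmax,app = 292/101 = 2.891.
Since α = 1 + [I]/Ki, [I]/Ki = 2.891 − 1 = 1.891 and Ki = 3.18/1.891 = 1.68 µM.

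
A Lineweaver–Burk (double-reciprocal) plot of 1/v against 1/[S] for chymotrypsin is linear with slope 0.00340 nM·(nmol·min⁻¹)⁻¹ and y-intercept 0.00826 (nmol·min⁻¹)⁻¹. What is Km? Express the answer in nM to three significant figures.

0.412 nM

y-intercept = 1/Vmax ⇒ Vmax = 121 nmol·min⁻¹; slope = Km/Vmax ⇒ Km = slope × Vmax.
Km = 0.00340 × 121 = 0.412 nM.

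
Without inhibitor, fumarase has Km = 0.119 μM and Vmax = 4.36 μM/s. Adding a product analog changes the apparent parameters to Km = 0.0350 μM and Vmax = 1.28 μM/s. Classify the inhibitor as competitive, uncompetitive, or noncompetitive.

uncompetitive

Both Km and Vmax decrease by the same factor (~3.40-fold) — characteristic of uncompetitive inhibition.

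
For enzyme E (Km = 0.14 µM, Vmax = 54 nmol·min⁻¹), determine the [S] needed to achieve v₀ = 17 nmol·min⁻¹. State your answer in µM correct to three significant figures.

Rearranging v = Vmax[S]/(Km+[S]) gives [S] = Km·v/(Vmax − v).
[S] = 0.14 × 17 / (54 − 17) = 2.380/37.00 = 0.0643 µM.

0.0643 µM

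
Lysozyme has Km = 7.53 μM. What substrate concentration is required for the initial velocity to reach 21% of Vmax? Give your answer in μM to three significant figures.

2.00 μM

v/Vmax = [S]/(Km+[S]) = 0.21, so [S] = Km·0.21/(1 − 0.21) = 7.53 × 0.2658.
[S] = 2.00 μM.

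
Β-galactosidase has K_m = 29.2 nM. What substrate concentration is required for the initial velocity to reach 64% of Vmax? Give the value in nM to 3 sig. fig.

51.9 nM

v/Vmax = [S]/(Km+[S]) = 0.64, so [S] = Km·0.64/(1 − 0.64) = 29.2 × 1.778.
[S] = 51.9 nM.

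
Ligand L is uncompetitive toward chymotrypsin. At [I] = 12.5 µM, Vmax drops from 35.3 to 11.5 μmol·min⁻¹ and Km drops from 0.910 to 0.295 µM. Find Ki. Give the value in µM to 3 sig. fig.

6.04 µM

Uncompetitive: Vmax,app = Vmax/α (and Km,app = Km/α) with α = 1 + [I]/Ki.
α = Vmax/Vmax,app = 35.3/11.5 = 3.070.
Since α = 1 + [I]/Ki, [I]/Ki = 3.070 − 1 = 2.070 and Ki = 12.5/2.070 = 6.04 µM.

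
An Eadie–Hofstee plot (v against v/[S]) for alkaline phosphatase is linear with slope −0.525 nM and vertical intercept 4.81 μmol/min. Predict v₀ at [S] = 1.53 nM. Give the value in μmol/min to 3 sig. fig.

In the Eadie–Hofstee form v = Vmax − Km·(v/[S]), the slope is −Km and the intercept is Vmax, so Km = 0.525 nM and Vmax = 4.81 μmol/min.
v = 4.81 × 1.53/(0.525 + 1.53) = 3.58 μmol/min.

3.58 μmol/min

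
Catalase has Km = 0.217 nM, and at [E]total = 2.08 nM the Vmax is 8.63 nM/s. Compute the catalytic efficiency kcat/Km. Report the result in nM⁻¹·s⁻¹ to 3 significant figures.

kcat = Vmax/[E]total = 8.63/2.08 = 4.15 s⁻¹.
kcat/Km = 4.15/0.217 = 19.1 nM⁻¹·s⁻¹.

19.1 nM⁻¹·s⁻¹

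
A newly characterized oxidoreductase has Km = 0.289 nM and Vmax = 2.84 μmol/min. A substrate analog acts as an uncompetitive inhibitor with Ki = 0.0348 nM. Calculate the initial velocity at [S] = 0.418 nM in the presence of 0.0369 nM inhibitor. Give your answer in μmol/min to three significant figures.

1.03 μmol/min

α = 1 + [I]/Ki = 1 + 0.0369/0.0348 = 2.060.
For an uncompetitive inhibitor, both parameters are divided by α, giving Vmax/α and Km/α: Km,app = 0.140 nM, Vmax,app = 1.38 μmol/min.
v = Vmax,app·[S]/(Km,app + [S]) = 1.38 × 0.418/(0.140 + 0.418) = 1.03 μmol/min.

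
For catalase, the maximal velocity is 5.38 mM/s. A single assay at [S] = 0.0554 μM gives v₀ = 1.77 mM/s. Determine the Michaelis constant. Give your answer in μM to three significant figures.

v/Vmax = 1.77/5.38 = 0.3290 = [S]/(Km+[S]).
So Km + [S] = [S]/0.3290 = 0.1684 μM, giving Km = 0.1684 − 0.0554 = 0.113 μM.

0.113 μM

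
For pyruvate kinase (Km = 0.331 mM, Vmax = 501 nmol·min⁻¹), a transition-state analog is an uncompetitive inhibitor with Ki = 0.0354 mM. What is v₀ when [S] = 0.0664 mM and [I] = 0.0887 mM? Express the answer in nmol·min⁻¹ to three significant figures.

With α = 1 + [I]/Ki = 1 + 0.0887/0.0354 = 3.506, the uncompetitive rate law is v = (Vmax/α)·[S] / (Km/α + [S]).
v = (501/3.506)×0.0664 / (0.331/3.506 + 0.0664) = 9.489/0.1608 = 59.0 nmol·min⁻¹.

59.0 nmol·min⁻¹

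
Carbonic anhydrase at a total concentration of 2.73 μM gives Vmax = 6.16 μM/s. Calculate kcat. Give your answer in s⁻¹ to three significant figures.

2.26 s⁻¹

kcat = Vmax/[E]total = 6.16 μM/s / 2.73 μM = 2.26 s⁻¹.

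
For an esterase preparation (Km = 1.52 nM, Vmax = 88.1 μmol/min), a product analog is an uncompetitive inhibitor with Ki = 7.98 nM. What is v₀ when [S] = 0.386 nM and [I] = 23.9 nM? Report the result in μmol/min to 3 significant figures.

With α = 1 + [I]/Ki = 1 + 23.9/7.98 = 3.995, the uncompetitive rate law is v = (Vmax/α)·[S] / (Km/α + [S]).
v = (88.1/3.995)×0.386 / (1.52/3.995 + 0.386) = 8.512/0.7665 = 11.1 μmol/min.

11.1 μmol/min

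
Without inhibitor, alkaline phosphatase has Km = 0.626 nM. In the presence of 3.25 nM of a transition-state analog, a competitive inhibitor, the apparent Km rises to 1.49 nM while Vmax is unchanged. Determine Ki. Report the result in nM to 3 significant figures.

Competitive: Km,app = α·Km with α = 1 + [I]/Ki.
α = Km,app/Km = 1.49/0.626 = 2.380.
Ki = [I]/(α − 1) = 3.25/1.380 = 2.35 nM.

2.35 nM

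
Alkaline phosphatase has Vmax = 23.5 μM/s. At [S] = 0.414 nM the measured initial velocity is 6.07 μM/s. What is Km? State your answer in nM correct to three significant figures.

From v = Vmax[S]/(Km+[S]), Km = [S](Vmax − v)/v.
Km = 0.414 × (23.5 − 6.07) / 6.07 = 7.216/6.07 = 1.19 nM.

1.19 nM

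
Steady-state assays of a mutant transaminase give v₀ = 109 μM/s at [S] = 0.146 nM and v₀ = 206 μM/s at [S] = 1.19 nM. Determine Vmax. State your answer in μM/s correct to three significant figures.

From v = Vmax[S]/(Km+[S]), each point gives Vmax = v(Km+[S])/[S].
Equating: 109(Km+0.146)/0.146 = 206(Km+1.19)/1.19.
746.6·Km + 109 = 173.1·Km + 206, so (746.6 − 173.1)·Km = 206 − 109.
Km = 97.00/573.5 = 0.169 nM; then Vmax = 109(0.169+0.146)/0.146 = 235 μM/s.

235 μM/s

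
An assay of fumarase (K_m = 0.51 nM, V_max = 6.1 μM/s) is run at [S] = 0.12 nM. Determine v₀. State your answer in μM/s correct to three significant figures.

v = Vmax·[S]/(Km + [S]) = 6.1 × 0.12 / (0.51 + 0.12)
  = 0.7320 / 0.6300 = 1.16 μM/s.

1.16 μM/s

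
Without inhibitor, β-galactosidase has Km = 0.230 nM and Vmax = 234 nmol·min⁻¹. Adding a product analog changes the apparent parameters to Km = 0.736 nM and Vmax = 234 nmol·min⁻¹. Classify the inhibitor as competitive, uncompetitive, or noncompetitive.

Km increases (0.230 → 0.736 nM) while Vmax is unchanged — the hallmark of competitive inhibition.

competitive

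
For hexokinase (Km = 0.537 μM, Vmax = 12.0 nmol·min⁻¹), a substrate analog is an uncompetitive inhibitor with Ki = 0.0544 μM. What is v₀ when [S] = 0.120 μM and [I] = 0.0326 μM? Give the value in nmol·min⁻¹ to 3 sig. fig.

1.98 nmol·min⁻¹

With α = 1 + [I]/Ki = 1 + 0.0326/0.0544 = 1.599, the uncompetitive rate law is v = (Vmax/α)·[S] / (Km/α + [S]).
v = (12.0/1.599)×0.120 / (0.537/1.599 + 0.120) = 0.9004/0.4558 = 1.98 nmol·min⁻¹.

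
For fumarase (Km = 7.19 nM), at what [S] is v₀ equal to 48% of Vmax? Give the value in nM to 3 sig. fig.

6.64 nM

v/Vmax = [S]/(Km+[S]) = 0.48, so [S] = Km·0.48/(1 − 0.48) = 7.19 × 0.9231.
[S] = 6.64 nM.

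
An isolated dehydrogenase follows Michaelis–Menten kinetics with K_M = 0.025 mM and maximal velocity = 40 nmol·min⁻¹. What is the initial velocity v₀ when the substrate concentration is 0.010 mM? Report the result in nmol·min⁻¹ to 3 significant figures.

11.4 nmol·min⁻¹

v = Vmax·[S]/(Km + [S]) = 40 × 0.010 / (0.025 + 0.010)
  = 0.4000 / 0.03500 = 11.4 nmol·min⁻¹.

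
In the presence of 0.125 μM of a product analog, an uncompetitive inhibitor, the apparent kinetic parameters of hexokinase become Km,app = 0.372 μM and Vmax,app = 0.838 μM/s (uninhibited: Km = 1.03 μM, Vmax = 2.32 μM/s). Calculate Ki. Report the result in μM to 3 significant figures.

0.0707 μM

Uncompetitive: Vmax,app = Vmax/α (and Km,app = Km/α) with α = 1 + [I]/Ki.
α = Vmax/Vmax,app = 2.32/0.838 = 2.768.
Ki = [I]/(α − 1) = 0.125/1.768 = 0.0707 μM.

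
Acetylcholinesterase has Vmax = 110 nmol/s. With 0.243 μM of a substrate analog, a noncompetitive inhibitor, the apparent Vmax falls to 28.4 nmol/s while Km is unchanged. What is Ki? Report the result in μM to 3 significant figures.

0.0846 μM

Noncompetitive: Vmax,app = Vmax/α with α = 1 + [I]/Ki.
α = Vmax/Vmax,app = 110/28.4 = 3.873.
Since α = 1 + [I]/Ki, [I]/Ki = 3.873 − 1 = 2.873 and Ki = 0.243/2.873 = 0.0846 μM.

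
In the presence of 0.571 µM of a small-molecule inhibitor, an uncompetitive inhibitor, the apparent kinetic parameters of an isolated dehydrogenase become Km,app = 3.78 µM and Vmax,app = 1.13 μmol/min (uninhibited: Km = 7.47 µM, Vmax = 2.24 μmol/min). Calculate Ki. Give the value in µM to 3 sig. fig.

Uncompetitive: Vmax,app = Vmax/α (and Km,app = Km/α) with α = 1 + [I]/Ki.
α = Vmax/Vmax,app = 2.24/1.13 = 1.982.
Since α = 1 + [I]/Ki, [I]/Ki = 1.982 − 1 = 0.9823 and Ki = 0.571/0.9823 = 0.581 µM.

0.581 µM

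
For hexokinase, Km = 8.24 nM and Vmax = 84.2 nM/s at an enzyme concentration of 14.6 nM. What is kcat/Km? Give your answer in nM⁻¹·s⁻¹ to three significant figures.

kcat = Vmax/[E]total = 84.2/14.6 = 5.77 s⁻¹.
kcat/Km = 5.77/8.24 = 0.700 nM⁻¹·s⁻¹.

0.700 nM⁻¹·s⁻¹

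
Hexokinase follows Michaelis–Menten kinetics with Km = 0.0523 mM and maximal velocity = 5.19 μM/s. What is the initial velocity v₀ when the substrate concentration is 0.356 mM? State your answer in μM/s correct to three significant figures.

[S]/(Km+[S]) = 0.356/0.4083 = 0.8719, the fractional saturation.
v = 0.8719 × Vmax = 0.8719 × 5.19 = 4.53 μM/s.

4.53 μM/s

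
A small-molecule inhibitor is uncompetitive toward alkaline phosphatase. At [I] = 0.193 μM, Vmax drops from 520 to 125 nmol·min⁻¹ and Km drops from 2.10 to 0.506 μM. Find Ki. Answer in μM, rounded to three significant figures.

0.0611 μM

Uncompetitive: Vmax,app = Vmax/α (and Km,app = Km/α) with α = 1 + [I]/Ki.
α = Vmax/Vmax,app = 520/125 = 4.160.
Ki = [I]/(α − 1) = 0.193/3.160 = 0.0611 μM.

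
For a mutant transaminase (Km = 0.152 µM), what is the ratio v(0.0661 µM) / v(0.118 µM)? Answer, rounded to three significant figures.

0.693

The fractional saturations are [S]/(Km+[S]) = 0.118/0.2700 = 0.4370 and 0.0661/0.2181 = 0.3031.
v₂/v₁ is just their ratio: 0.3031/0.4370 = 0.693.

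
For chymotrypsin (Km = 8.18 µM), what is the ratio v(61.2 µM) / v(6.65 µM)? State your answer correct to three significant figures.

1.97

Since Vmax cancels, v₂/v₁ = [S]₂(Km+[S]₁) / [S]₁(Km+[S]₂).
= 61.2×(8.18+6.65) / (6.65×(8.18+61.2)) = 907.6/461.4 = 1.97.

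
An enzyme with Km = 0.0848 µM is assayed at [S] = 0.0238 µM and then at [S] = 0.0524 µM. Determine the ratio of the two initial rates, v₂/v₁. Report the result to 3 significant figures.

1.74

The fractional saturations are [S]/(Km+[S]) = 0.0238/0.1086 = 0.2192 and 0.0524/0.1372 = 0.3819.
v₂/v₁ is just their ratio: 0.3819/0.2192 = 1.74.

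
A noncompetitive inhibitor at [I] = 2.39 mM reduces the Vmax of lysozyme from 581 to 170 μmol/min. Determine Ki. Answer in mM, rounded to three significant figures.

0.989 mM

Noncompetitive: Vmax,app = Vmax/α with α = 1 + [I]/Ki.
α = Vmax/Vmax,app = 581/170 = 3.418.
Ki = [I]/(α − 1) = 2.39/2.418 = 0.989 mM.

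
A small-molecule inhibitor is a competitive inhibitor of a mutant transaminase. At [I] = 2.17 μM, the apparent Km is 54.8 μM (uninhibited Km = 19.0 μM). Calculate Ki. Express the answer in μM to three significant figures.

1.15 μM

Competitive: Km,app = α·Km with α = 1 + [I]/Ki.
α = Km,app/Km = 54.8/19.0 = 2.884.
Ki = [I]/(α − 1) = 2.17/1.884 = 1.15 μM.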